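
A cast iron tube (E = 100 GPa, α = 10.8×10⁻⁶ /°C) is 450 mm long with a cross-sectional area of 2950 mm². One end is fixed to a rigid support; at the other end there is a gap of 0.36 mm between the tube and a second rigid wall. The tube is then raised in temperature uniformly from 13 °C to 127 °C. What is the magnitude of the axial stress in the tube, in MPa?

σ ≈ 43.1 MPa (compressive)

Free thermal elongation = αΔT L = 10.8×10⁻⁶ × 114 × 450 = 0.554 mm.
This exceeds the 0.36 mm gap, so the wall pushes back. The portion of expansion that must be recovered elastically is δ_free − gap = 0.554 − 0.36 = 0.194 mm.
That suppressed elongation corresponds to σ = E·Δ/L = 100×10³ × 0.194/450 = 43.12 MPa.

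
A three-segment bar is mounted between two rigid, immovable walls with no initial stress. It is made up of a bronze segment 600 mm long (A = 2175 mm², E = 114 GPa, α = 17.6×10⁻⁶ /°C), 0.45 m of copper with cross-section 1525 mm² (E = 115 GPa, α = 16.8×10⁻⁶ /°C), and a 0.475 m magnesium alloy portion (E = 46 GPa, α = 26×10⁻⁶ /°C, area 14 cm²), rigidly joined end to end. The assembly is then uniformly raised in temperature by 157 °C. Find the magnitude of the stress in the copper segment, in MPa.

σ ≈ 254 MPa (compressive)

With the walls removed the bar would change length by δ_free = Σ αᵢΔT Lᵢ = 17.6×10⁻⁶×157×600 + 16.8×10⁻⁶×157×450 + 26×10⁻⁶×157×475 = 4.784 mm.
Since the ends are fixed, an axial force P builds up, equal in every segment, with P · Σ Lᵢ/(AᵢEᵢ) = δ_free.
Σ Lᵢ/(AᵢEᵢ) = 600/(2175×114×10³) + 450/(1525×115×10³) + 475/(1400×46×10³) = 1.236×10⁻⁵ mm/N.
P = 4.784 / 1.236×10⁻⁵ = 387000 N = 387 kN, compressive.
σ_{copper} = P / A = 387000 / 1525 = 253.8 MPa.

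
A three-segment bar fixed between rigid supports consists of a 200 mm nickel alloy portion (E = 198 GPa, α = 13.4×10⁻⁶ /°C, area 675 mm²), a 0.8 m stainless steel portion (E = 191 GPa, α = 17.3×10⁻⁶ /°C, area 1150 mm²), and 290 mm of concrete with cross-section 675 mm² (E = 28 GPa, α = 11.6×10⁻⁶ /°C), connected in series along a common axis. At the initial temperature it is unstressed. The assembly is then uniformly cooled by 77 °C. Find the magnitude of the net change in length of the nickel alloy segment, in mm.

Free thermal contraction of the whole bar: Σ αᵢΔT Lᵢ = 13.4×10⁻⁶×77×200 + 17.3×10⁻⁶×77×800 + 11.6×10⁻⁶×77×290 = 1.531 mm.
The walls prevent any net length change, so an axial force P (same in every segment) develops. Compatibility: P · Σ Lᵢ/(AᵢEᵢ) = δ_free.
The series flexibility is Σ Lᵢ/(AᵢEᵢ) = 200/(675×198×10³) + 800/(1150×191×10³) + 290/(675×28×10³) = 2.048×10⁻⁵ mm/N.
P = 1.531 / 2.048×10⁻⁵ = 74750 N = 74.75 kN, tensile.
For the nickel alloy segment, free thermal change = 13.4×10⁻⁶×77×200 = 0.2064 mm and elastic change from P = 74750×200/(675×198×10³) = 0.1119 mm; these oppose, so the net change is 0.0945 mm (segment shortens).

|ΔL| ≈ 0.0945 mm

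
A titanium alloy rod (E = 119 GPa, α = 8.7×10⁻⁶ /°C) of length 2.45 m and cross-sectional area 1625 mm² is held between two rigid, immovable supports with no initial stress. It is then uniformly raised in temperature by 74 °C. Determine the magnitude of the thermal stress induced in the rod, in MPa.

Because both ends are immovable the net strain is zero, and the suppressed thermal strain is αΔT = 8.7×10⁻⁶ × 74 = 643.8×10⁻⁶.
σ = EαΔT = 119×10³ × 8.7×10⁻⁶ × 74 = 76.61 MPa (compressive; the rod is trying to expand).

σ ≈ 76.6 MPa (compressive)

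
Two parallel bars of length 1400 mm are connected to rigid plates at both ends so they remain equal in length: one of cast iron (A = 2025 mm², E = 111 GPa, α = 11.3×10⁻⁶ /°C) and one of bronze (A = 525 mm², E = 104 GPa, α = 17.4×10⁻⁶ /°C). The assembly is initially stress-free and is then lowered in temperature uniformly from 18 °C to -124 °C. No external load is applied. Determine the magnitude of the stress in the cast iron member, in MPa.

σ ≈ 18.8 MPa (compressive)

The bronze has the larger α, so on cooling it would change length more than the cast iron if both were free. The rigid plates force a common final length, so the bronze is put into tension and the cast iron into compression, with equal and opposite forces P (no external load).
Compatibility of the two members (thermal + elastic change equal): (α₁ − α₂)ΔT = P·[1/(A₁E₁) + 1/(A₂E₂)].
|α₁ − α₂|·ΔT = 6.1×10⁻⁶ × 142 = 0.0008662.
1/(A₁E₁) + 1/(A₂E₂) = 1/(2025×111×10³) + 1/(525×104×10³) = 2.276×10⁻⁸ N⁻¹.
So P = 0.0008662 / 2.276×10⁻⁸ = 38.05 kN.
σ_{cast iron} = P/A₁ = 38050/2025 = 18.79 MPa, compressive.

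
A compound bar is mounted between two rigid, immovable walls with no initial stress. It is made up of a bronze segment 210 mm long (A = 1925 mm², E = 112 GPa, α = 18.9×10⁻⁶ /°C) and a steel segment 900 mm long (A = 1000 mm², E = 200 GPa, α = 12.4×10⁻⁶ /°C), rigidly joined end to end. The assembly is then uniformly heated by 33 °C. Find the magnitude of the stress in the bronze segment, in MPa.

With the walls removed the bar would change length by δ_free = Σ αᵢΔT Lᵢ = 18.9×10⁻⁶×33×210 + 12.4×10⁻⁶×33×900 = 0.4993 mm.
The rigid supports impose zero overall length change; the single axial force P common to all segments must satisfy P Σ Lᵢ/(AᵢEᵢ) = δ_free.
Σ Lᵢ/(AᵢEᵢ) = 210/(1925×112×10³) + 900/(1000×200×10³) = 5.474×10⁻⁶ mm/N.
So P = 0.4993 / 5.474×10⁻⁶ = 91.2 kN, compressive.
σ_{bronze} = P / A = 91200 / 1925 = 47.38 MPa.

σ ≈ 47.4 MPa (compressive)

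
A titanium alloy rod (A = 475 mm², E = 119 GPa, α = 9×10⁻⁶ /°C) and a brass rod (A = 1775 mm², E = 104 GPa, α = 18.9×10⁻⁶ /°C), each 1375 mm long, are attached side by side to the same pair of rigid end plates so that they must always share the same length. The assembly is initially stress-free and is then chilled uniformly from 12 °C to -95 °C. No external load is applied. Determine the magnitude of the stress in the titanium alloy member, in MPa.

σ ≈ 96.5 MPa (compressive)

Equilibrium of a rigid end plate with no external load gives equal and opposite internal forces ±P in the two members. Since α_{brass} > α_{titanium alloy}, cooling drives the brass into tension and the titanium alloy into compression.
Equating the net (thermal + elastic) strains gives |α₁ − α₂|·ΔT = P·[1/(A₁E₁) + 1/(A₂E₂)].
|α₁ − α₂|·ΔT = 9.9×10⁻⁶ × 107 = 0.001059.
1/(A₁E₁) + 1/(A₂E₂) = 1/(475×119×10³) + 1/(1775×104×10³) = 2.311×10⁻⁸ N⁻¹.
P = 0.001059 / 2.311×10⁻⁸ = 45840 N = 45.84 kN.
σ_{titanium alloy} = P/A₁ = 45840/475 = 96.51 MPa, compressive.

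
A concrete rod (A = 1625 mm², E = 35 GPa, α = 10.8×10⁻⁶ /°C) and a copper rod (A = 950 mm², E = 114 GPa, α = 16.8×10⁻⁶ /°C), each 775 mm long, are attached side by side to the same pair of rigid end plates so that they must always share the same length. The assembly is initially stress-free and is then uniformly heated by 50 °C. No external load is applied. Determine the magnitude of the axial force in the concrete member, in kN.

The copper has the larger α, so on heating it would change length more than the concrete if both were free. The rigid plates force a common final length, so the copper is put into compression and the concrete into tension, with equal and opposite forces P (no external load).
Setting the final lengths equal and cancelling L: (α₁ − α₂)ΔT = P/(A₁E₁) + P/(A₂E₂).
|α₁ − α₂|·ΔT = 6×10⁻⁶ × 50 = 0.0003.
1/(A₁E₁) + 1/(A₂E₂) = 1/(1625×35×10³) + 1/(950×114×10³) = 2.682×10⁻⁸ N⁻¹.
So P = 0.0003 / 2.682×10⁻⁸ = 11.19 kN.

P ≈ 11.2 kN (tensile in the concrete)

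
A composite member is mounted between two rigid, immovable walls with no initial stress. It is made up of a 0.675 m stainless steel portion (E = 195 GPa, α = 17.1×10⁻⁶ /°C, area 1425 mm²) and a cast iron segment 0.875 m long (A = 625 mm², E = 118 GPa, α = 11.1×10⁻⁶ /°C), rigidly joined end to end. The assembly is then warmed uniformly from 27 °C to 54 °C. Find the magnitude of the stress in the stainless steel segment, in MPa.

If the supports were absent, the total length change would be Σ αᵢΔT Lᵢ = 17.1×10⁻⁶×27×675 + 11.1×10⁻⁶×27×875 = 0.5739 mm.
The walls prevent any net length change, so an axial force P (same in every segment) develops. Compatibility: P · Σ Lᵢ/(AᵢEᵢ) = δ_free.
The series flexibility is Σ Lᵢ/(AᵢEᵢ) = 675/(1425×195×10³) + 875/(625×118×10³) = 1.429×10⁻⁵ mm/N.
P = 0.5739 / 1.429×10⁻⁵ = 40150 N = 40.15 kN, compressive.
σ_{stainless steel} = P / A = 40150 / 1425 = 28.18 MPa.

σ ≈ 28.2 MPa (compressive)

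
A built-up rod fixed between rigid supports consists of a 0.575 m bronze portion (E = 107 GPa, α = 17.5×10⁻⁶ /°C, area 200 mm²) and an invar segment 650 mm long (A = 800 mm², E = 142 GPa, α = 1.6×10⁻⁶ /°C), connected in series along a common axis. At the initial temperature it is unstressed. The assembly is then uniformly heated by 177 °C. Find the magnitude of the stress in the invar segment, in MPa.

σ ≈ 75.4 MPa (compressive)

With the walls removed the bar would change length by δ_free = Σ αᵢΔT Lᵢ = 17.5×10⁻⁶×177×575 + 1.6×10⁻⁶×177×650 = 1.965 mm.
Since the ends are fixed, an axial force P builds up, equal in every segment, with P · Σ Lᵢ/(AᵢEᵢ) = δ_free.
Σ Lᵢ/(AᵢEᵢ) = 575/(200×107×10³) + 650/(800×142×10³) = 3.259×10⁻⁵ mm/N.
So P = 1.965 / 3.259×10⁻⁵ = 60.3 kN, compressive.
σ_{invar} = P / A = 60300 / 800 = 75.37 MPa.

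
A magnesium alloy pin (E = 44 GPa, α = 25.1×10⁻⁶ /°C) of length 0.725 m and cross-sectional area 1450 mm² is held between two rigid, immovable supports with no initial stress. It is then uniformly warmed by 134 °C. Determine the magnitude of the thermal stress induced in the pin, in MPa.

σ ≈ 148 MPa (compressive)

With length fixed, the mechanical strain must cancel the thermal strain αΔT = 25.1×10⁻⁶ × 134 = 3363.4×10⁻⁶.
σ = EαΔT = 44×10³ × 25.1×10⁻⁶ × 134 = 148 MPa (compressive; the pin is trying to expand).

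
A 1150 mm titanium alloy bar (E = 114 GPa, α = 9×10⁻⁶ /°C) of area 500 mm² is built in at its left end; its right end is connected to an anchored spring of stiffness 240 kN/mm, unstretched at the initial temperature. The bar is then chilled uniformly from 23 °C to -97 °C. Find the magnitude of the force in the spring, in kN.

Free thermal contraction: δ_free = αΔT L = 9×10⁻⁶ × 120 × 1150 = 1.242 mm.
Let P be the tensile force in the spring. The bar extends elastically by PL/(AE) and the spring stretches by P/k; together these equal δ_free.
P [ L/(AE) + 1/k ] = δ_free → P [ 1150/(500×114×10³) + 1/(240×10³) ] = 1.242.
P = 1.242 / 2.434×10⁻⁵ = 51020 N.

P ≈ 51 kN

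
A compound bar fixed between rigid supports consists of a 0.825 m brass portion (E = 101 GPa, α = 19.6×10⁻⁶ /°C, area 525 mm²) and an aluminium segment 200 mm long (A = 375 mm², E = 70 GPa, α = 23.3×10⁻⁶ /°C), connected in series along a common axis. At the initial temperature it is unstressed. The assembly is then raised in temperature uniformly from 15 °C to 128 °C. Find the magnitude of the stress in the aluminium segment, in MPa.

σ ≈ 271 MPa (compressive)

Free thermal expansion of the whole bar: Σ αᵢΔT Lᵢ = 19.6×10⁻⁶×113×825 + 23.3×10⁻⁶×113×200 = 2.354 mm.
The walls prevent any net length change, so an axial force P (same in every segment) develops. Compatibility: P · Σ Lᵢ/(AᵢEᵢ) = δ_free.
Σ Lᵢ/(AᵢEᵢ) = 825/(525×101×10³) + 200/(375×70×10³) = 2.318×10⁻⁵ mm/N.
So P = 2.354 / 2.318×10⁻⁵ = 101.6 kN, compressive.
σ_{aluminium} = P / A = 101600 / 375 = 270.8 MPa.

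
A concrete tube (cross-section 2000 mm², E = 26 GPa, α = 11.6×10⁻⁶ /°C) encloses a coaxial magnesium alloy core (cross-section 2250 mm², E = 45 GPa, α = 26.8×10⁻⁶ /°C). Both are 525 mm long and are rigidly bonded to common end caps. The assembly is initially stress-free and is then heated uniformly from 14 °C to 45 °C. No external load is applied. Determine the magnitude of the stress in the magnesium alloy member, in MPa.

σ ≈ 7.19 MPa (compressive)

Both members must finish at the same length. With the larger α, the magnesium alloy tends to over-expand; the plates restrain it, putting the magnesium alloy in compression and the concrete in tension. With no external load the two internal forces are equal and opposite, magnitude P.
Compatibility of the two members (thermal + elastic change equal): (α₁ − α₂)ΔT = P·[1/(A₁E₁) + 1/(A₂E₂)].
|α₁ − α₂|·ΔT = 15.2×10⁻⁶ × 31 = 0.0004712.
1/(A₁E₁) + 1/(A₂E₂) = 1/(2000×26×10³) + 1/(2250×45×10³) = 2.911×10⁻⁸ N⁻¹.
So P = 0.0004712 / 2.911×10⁻⁸ = 16.19 kN.
σ_{magnesium alloy} = P/A₂ = 16190/2250 = 7.195 MPa, compressive.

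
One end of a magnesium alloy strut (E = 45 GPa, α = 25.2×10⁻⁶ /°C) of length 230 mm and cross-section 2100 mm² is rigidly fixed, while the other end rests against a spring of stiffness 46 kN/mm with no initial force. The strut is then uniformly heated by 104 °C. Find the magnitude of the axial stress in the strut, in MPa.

σ ≈ 11.9 MPa (compressive)

Free thermal expansion: δ_free = αΔT L = 25.2×10⁻⁶ × 104 × 230 = 0.6028 mm.
With a force P in the spring, the elastic change of the strut is PL/(AE) and that of the spring is P/k; compatibility requires their sum to equal δ_free.
So P = δ_free / [L/(AE) + 1/k] = 0.6028 / [ 230/(2100×45×10³) + 1/(46×10³) ].
P = 0.6028 / 2.417×10⁻⁵ = 24940 N.
σ = P/A = 24940/2100 = 11.87 MPa.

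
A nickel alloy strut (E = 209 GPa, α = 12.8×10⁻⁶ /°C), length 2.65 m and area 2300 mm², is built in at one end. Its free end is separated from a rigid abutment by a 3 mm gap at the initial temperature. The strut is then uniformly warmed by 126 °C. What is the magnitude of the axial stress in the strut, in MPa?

Free thermal elongation = αΔT L = 12.8×10⁻⁶ × 126 × 2650 = 4.274 mm.
This exceeds the 3 mm gap, so the wall pushes back. The portion of expansion that must be recovered elastically is δ_free − gap = 4.274 − 3 = 1.274 mm.
That suppressed elongation corresponds to σ = E·Δ/L = 209×10³ × 1.274/2650 = 100.5 MPa.

σ ≈ 100 MPa (compressive)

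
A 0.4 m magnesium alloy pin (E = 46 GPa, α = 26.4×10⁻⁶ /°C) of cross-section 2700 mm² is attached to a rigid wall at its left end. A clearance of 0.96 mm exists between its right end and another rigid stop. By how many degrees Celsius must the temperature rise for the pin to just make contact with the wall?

The gap closes when αΔT L = 0.96 mm, since the pin is still unstressed at that instant.
So ΔT = g/(αL) = 0.96/(26.4×10⁻⁶ × 400) = 90.91 °C.

ΔT ≈ 90.9 °C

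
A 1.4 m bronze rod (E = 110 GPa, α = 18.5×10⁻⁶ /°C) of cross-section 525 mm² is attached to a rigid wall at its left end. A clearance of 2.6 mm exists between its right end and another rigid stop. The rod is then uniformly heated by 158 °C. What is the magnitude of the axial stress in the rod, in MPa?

σ ≈ 117 MPa (compressive)

If the wall were absent the rod would grow by αΔT L = 18.5×10⁻⁶ × 158 × 1400 = 4.092 mm.
This exceeds the 2.6 mm gap, so the wall pushes back. The portion of expansion that must be recovered elastically is δ_free − gap = 4.092 − 2.6 = 1.492 mm.
That suppressed elongation corresponds to σ = E·Δ/L = 110×10³ × 1.492/1400 = 117.2 MPa.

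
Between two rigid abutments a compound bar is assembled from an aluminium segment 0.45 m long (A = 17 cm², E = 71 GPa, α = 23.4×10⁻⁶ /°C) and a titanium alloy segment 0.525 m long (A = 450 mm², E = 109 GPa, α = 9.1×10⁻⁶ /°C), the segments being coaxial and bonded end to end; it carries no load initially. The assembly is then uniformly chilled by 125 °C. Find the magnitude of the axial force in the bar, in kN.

P ≈ 133 kN (tensile)

With the walls removed the bar would change length by δ_free = Σ αᵢΔT Lᵢ = 23.4×10⁻⁶×125×450 + 9.1×10⁻⁶×125×525 = 1.913 mm.
The walls prevent any net length change, so an axial force P (same in every segment) develops. Compatibility: P · Σ Lᵢ/(AᵢEᵢ) = δ_free.
Σ Lᵢ/(AᵢEᵢ) = 450/(1700×71×10³) + 525/(450×109×10³) = 1.443×10⁻⁵ mm/N.
Hence P = δ_free / Σ(L/AE) = 1.913/1.443×10⁻⁵ = 132.6 kN (tensile).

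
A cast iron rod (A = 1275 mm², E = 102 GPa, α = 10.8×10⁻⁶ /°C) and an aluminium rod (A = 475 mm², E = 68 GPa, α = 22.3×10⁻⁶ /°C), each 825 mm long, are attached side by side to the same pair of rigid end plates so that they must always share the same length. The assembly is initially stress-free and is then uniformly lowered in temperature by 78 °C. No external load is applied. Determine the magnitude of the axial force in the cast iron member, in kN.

P ≈ 23.2 kN (compressive in the cast iron)

Equilibrium of a rigid end plate with no external load gives equal and opposite internal forces ±P in the two members. Since α_{aluminium} > α_{cast iron}, cooling drives the aluminium into tension and the cast iron into compression.
Equating the net (thermal + elastic) strains gives |α₁ − α₂|·ΔT = P·[1/(A₁E₁) + 1/(A₂E₂)].
|α₁ − α₂|·ΔT = 11.5×10⁻⁶ × 78 = 0.000897.
1/(A₁E₁) + 1/(A₂E₂) = 1/(1275×102×10³) + 1/(475×68×10³) = 3.865×10⁻⁸ N⁻¹.
So P = 0.000897 / 3.865×10⁻⁸ = 23.21 kN.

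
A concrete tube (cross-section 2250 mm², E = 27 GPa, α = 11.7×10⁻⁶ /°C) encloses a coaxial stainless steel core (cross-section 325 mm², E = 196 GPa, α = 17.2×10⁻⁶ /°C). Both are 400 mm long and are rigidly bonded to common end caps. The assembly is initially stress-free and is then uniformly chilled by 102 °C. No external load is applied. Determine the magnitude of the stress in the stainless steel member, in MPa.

σ ≈ 53.7 MPa (tensile)

Equilibrium of a rigid end plate with no external load gives equal and opposite internal forces ±P in the two members. Since α_{stainless steel} > α_{concrete}, cooling drives the stainless steel into tension and the concrete into compression.
Setting the final lengths equal and cancelling L: (α₁ − α₂)ΔT = P/(A₁E₁) + P/(A₂E₂).
|α₁ − α₂|·ΔT = 5.5×10⁻⁶ × 102 = 0.000561.
1/(A₁E₁) + 1/(A₂E₂) = 1/(2250×27×10³) + 1/(325×196×10³) = 3.216×10⁻⁸ N⁻¹.
P = 0.000561 / 3.216×10⁻⁸ = 17440 N = 17.44 kN.
σ_{stainless steel} = P/A₂ = 17440/325 = 53.67 MPa, tensile.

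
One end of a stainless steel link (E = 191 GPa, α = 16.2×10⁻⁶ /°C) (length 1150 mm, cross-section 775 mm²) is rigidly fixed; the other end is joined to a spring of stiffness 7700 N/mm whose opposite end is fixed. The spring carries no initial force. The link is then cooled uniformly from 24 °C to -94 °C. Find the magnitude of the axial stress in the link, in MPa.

σ ≈ 20.6 MPa (tensile)

If the spring were absent the link would shorten by αΔT L = 16.2×10⁻⁶ × 118 × 1150 = 2.198 mm.
With a force P in the spring, the elastic change of the link is PL/(AE) and that of the spring is P/k; compatibility requires their sum to equal δ_free.
P [ L/(AE) + 1/k ] = δ_free → P [ 1150/(775×191×10³) + 1/(7700) ] = 2.198.
P = 2.198 / 0.0001376 = 15970 N.
σ = P/A = 15970/775 = 20.61 MPa.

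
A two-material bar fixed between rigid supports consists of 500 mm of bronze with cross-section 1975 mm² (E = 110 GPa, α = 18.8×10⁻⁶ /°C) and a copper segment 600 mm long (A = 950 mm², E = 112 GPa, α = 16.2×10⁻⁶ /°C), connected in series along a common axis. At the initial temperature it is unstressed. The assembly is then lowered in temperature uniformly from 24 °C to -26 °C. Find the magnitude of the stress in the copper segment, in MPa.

σ ≈ 127 MPa (tensile)

With the walls removed the bar would change length by δ_free = Σ αᵢΔT Lᵢ = 18.8×10⁻⁶×50×500 + 16.2×10⁻⁶×50×600 = 0.956 mm.
Since the ends are fixed, an axial force P builds up, equal in every segment, with P · Σ Lᵢ/(AᵢEᵢ) = δ_free.
Σ Lᵢ/(AᵢEᵢ) = 500/(1975×110×10³) + 600/(950×112×10³) = 7.941×10⁻⁶ mm/N.
So P = 0.956 / 7.941×10⁻⁶ = 120.4 kN, tensile.
σ_{copper} = P / A = 120400 / 950 = 126.7 MPa.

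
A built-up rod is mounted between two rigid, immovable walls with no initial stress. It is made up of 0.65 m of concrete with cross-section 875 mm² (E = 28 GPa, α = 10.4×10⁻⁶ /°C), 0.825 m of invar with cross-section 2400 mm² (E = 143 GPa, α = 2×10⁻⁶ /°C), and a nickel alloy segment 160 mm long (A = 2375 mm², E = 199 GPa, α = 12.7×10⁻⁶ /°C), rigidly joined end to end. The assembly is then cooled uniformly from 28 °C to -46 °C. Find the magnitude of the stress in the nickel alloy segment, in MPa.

σ ≈ 11.1 MPa (tensile)

If the supports were absent, the total length change would be Σ αᵢΔT Lᵢ = 10.4×10⁻⁶×74×650 + 2×10⁻⁶×74×825 + 12.7×10⁻⁶×74×160 = 0.7727 mm.
Since the ends are fixed, an axial force P builds up, equal in every segment, with P · Σ Lᵢ/(AᵢEᵢ) = δ_free.
Σ Lᵢ/(AᵢEᵢ) = 650/(875×28×10³) + 825/(2400×143×10³) + 160/(2375×199×10³) = 2.927×10⁻⁵ mm/N.
Hence P = δ_free / Σ(L/AE) = 0.7727/2.927×10⁻⁵ = 26.4 kN (tensile).
σ_{nickel alloy} = P / A = 26400 / 2375 = 11.11 MPa.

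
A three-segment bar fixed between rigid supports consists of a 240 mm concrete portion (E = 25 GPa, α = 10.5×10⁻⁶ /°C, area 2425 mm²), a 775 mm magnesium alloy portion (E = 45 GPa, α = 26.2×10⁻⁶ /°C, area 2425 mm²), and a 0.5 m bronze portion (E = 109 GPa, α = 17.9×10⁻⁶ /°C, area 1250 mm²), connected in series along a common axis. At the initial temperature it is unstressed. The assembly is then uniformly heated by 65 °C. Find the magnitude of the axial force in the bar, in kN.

If the supports were absent, the total length change would be Σ αᵢΔT Lᵢ = 10.5×10⁻⁶×65×240 + 26.2×10⁻⁶×65×775 + 17.9×10⁻⁶×65×500 = 2.065 mm.
The walls prevent any net length change, so an axial force P (same in every segment) develops. Compatibility: P · Σ Lᵢ/(AᵢEᵢ) = δ_free.
Σ Lᵢ/(AᵢEᵢ) = 240/(2425×25×10³) + 775/(2425×45×10³) + 500/(1250×109×10³) = 1.473×10⁻⁵ mm/N.
Hence P = δ_free / Σ(L/AE) = 2.065/1.473×10⁻⁵ = 140.2 kN (compressive).

P ≈ 140 kN (compressive)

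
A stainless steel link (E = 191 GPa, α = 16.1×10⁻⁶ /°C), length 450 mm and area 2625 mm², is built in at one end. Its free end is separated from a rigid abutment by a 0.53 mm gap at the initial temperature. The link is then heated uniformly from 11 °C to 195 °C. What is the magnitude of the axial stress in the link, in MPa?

Free thermal elongation = αΔT L = 16.1×10⁻⁶ × 184 × 450 = 1.333 mm.
After closing the 0.53 mm clearance, 1.333 − 0.53 = 0.8031 mm of expansion remains to be suppressed by the wall.
That suppressed elongation corresponds to σ = E·Δ/L = 191×10³ × 0.8031/450 = 340.9 MPa.

σ ≈ 341 MPa (compressive)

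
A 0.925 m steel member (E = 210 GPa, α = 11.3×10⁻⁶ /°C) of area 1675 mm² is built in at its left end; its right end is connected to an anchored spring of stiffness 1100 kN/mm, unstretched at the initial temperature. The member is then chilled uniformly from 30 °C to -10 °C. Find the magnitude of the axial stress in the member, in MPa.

σ ≈ 70.5 MPa (tensile)

Free thermal contraction: δ_free = αΔT L = 11.3×10⁻⁶ × 40 × 925 = 0.4181 mm.
With a force P in the spring, the elastic change of the member is PL/(AE) and that of the spring is P/k; compatibility requires their sum to equal δ_free.
So P = δ_free / [L/(AE) + 1/k] = 0.4181 / [ 925/(1675×210×10³) + 1/(1100×10³) ].
P = 0.4181 / 3.539×10⁻⁶ = 118100 N.
σ = P/A = 118100/1675 = 70.54 MPa.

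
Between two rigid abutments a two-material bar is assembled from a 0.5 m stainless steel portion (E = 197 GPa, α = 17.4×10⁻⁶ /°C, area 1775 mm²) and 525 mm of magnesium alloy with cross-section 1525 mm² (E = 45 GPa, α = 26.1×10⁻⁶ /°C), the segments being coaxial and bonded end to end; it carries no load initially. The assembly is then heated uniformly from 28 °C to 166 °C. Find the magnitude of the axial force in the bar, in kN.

Free thermal expansion of the whole bar: Σ αᵢΔT Lᵢ = 17.4×10⁻⁶×138×500 + 26.1×10⁻⁶×138×525 = 3.092 mm.
The walls prevent any net length change, so an axial force P (same in every segment) develops. Compatibility: P · Σ Lᵢ/(AᵢEᵢ) = δ_free.
The series flexibility is Σ Lᵢ/(AᵢEᵢ) = 500/(1775×197×10³) + 525/(1525×45×10³) = 9.08×10⁻⁶ mm/N.
P = 3.092 / 9.08×10⁻⁶ = 340500 N = 340.5 kN, compressive.

P ≈ 340 kN (compressive)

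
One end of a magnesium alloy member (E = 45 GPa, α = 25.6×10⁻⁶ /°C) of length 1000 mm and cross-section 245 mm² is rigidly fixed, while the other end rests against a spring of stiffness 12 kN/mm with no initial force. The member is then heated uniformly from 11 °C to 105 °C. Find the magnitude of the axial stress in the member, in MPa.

If the spring were absent the member would lengthen by αΔT L = 25.6×10⁻⁶ × 94 × 1000 = 2.406 mm.
Let P be the compressive force at the spring. The member shortens elastically by PL/(AE) and the spring compresses by P/k; together these equal δ_free.
P [ L/(AE) + 1/k ] = δ_free → P [ 1000/(245×45×10³) + 1/(12×10³) ] = 2.406.
P = 2.406 / 0.000174 = 13830 N.
σ = P/A = 13830/245 = 56.44 MPa.

σ ≈ 56.4 MPa (compressive)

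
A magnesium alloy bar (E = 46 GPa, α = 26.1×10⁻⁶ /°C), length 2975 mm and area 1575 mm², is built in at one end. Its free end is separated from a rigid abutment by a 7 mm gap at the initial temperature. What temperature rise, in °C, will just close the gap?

ΔT ≈ 90.2 °C

The gap closes when αΔT L = 7 mm, since the bar is still unstressed at that instant.
ΔT = 7 / (26.1×10⁻⁶ × 2975) = 90.15 °C.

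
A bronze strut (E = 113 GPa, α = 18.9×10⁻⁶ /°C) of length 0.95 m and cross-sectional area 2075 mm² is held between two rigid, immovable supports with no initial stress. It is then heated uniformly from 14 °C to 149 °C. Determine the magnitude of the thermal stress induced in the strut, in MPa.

σ ≈ 288 MPa (compressive)

Because both ends are immovable the net strain is zero, and the suppressed thermal strain is αΔT = 18.9×10⁻⁶ × 135 = 2551.5×10⁻⁶.
σ = EαΔT = 113×10³ × 18.9×10⁻⁶ × 135 = 288.3 MPa (compressive; the strut is trying to expand).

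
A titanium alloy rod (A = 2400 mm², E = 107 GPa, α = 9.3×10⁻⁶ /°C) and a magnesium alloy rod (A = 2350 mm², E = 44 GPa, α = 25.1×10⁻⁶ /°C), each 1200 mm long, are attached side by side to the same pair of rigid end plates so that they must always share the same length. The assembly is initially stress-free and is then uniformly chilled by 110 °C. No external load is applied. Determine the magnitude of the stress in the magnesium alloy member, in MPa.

Both members must finish at the same length. With the larger α, the magnesium alloy tends to over-contract; the plates restrain it, putting the magnesium alloy in tension and the titanium alloy in compression. With no external load the two internal forces are equal and opposite, magnitude P.
Setting the final lengths equal and cancelling L: (α₁ − α₂)ΔT = P/(A₁E₁) + P/(A₂E₂).
|α₁ − α₂|·ΔT = 15.8×10⁻⁶ × 110 = 0.001738.
1/(A₁E₁) + 1/(A₂E₂) = 1/(2400×107×10³) + 1/(2350×44×10³) = 1.357×10⁻⁸ N⁻¹.
P = 0.001738 / 1.357×10⁻⁸ = 128100 N = 128.1 kN.
σ_{magnesium alloy} = P/A₂ = 128100/2350 = 54.52 MPa, tensile.

σ ≈ 54.5 MPa (tensile)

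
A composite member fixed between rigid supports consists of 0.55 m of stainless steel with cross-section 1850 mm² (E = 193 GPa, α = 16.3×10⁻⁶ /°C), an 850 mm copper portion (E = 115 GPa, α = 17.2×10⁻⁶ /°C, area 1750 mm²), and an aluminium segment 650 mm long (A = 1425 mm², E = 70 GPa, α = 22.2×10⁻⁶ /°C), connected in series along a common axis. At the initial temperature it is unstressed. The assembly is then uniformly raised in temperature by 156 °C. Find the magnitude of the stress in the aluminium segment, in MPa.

σ ≈ 339 MPa (compressive)

Free thermal expansion of the whole bar: Σ αᵢΔT Lᵢ = 16.3×10⁻⁶×156×550 + 17.2×10⁻⁶×156×850 + 22.2×10⁻⁶×156×650 = 5.93 mm.
The walls prevent any net length change, so an axial force P (same in every segment) develops. Compatibility: P · Σ Lᵢ/(AᵢEᵢ) = δ_free.
Σ Lᵢ/(AᵢEᵢ) = 550/(1850×193×10³) + 850/(1750×115×10³) + 650/(1425×70×10³) = 1.228×10⁻⁵ mm/N.
So P = 5.93 / 1.228×10⁻⁵ = 482.9 kN, compressive.
σ_{aluminium} = P / A = 482900 / 1425 = 338.9 MPa.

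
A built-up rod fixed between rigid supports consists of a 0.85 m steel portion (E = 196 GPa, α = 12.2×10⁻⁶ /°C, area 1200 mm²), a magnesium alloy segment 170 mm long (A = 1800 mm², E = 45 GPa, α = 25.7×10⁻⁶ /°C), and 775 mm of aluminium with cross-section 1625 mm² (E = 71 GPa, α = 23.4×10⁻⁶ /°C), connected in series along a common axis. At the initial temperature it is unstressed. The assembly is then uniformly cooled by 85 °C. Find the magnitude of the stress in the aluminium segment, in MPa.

If the supports were absent, the total length change would be Σ αᵢΔT Lᵢ = 12.2×10⁻⁶×85×850 + 25.7×10⁻⁶×85×170 + 23.4×10⁻⁶×85×775 = 2.794 mm.
Since the ends are fixed, an axial force P builds up, equal in every segment, with P · Σ Lᵢ/(AᵢEᵢ) = δ_free.
The series flexibility is Σ Lᵢ/(AᵢEᵢ) = 850/(1200×196×10³) + 170/(1800×45×10³) + 775/(1625×71×10³) = 1.243×10⁻⁵ mm/N.
So P = 2.794 / 1.243×10⁻⁵ = 224.8 kN, tensile.
σ_{aluminium} = P / A = 224800 / 1625 = 138.3 MPa.

σ ≈ 138 MPa (tensile)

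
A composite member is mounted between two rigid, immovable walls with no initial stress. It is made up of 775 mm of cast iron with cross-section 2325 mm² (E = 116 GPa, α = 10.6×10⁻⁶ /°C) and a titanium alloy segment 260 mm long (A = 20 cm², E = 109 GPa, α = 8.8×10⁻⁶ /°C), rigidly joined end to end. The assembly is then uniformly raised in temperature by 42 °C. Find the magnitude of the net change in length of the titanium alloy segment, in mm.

|ΔL| ≈ 0.0333 mm

If the supports were absent, the total length change would be Σ αᵢΔT Lᵢ = 10.6×10⁻⁶×42×775 + 8.8×10⁻⁶×42×260 = 0.4411 mm.
The walls prevent any net length change, so an axial force P (same in every segment) develops. Compatibility: P · Σ Lᵢ/(AᵢEᵢ) = δ_free.
The series flexibility is Σ Lᵢ/(AᵢEᵢ) = 775/(2325×116×10³) + 260/(2000×109×10³) = 4.066×10⁻⁶ mm/N.
Hence P = δ_free / Σ(L/AE) = 0.4411/4.066×10⁻⁶ = 108.5 kN (compressive).
For the titanium alloy segment, free thermal change = 8.8×10⁻⁶×42×260 = 0.0961 mm and elastic change from P = 108500×260/(2000×109×10³) = 0.1294 mm; these oppose, so the net change is 0.0333 mm (segment shortens).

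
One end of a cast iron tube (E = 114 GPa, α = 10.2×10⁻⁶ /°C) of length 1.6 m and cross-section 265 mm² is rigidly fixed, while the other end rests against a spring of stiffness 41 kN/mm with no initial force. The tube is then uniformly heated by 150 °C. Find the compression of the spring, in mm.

δ ≈ 0.772 mm

Free thermal expansion: δ_free = αΔT L = 10.2×10⁻⁶ × 150 × 1600 = 2.448 mm.
With a force P in the spring, the elastic change of the tube is PL/(AE) and that of the spring is P/k; compatibility requires their sum to equal δ_free.
So P = δ_free / [L/(AE) + 1/k] = 2.448 / [ 1600/(265×114×10³) + 1/(41×10³) ].
P = 2.448 / 7.735×10⁻⁵ = 31650 N.
Spring compression = P/k = 31650/(41×10³) = 0.7719 mm.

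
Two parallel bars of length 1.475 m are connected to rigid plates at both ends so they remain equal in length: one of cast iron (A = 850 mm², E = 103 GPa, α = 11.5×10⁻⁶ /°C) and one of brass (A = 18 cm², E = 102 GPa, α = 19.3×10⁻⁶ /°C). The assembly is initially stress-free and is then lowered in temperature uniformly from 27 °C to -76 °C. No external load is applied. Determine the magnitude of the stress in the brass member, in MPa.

Equilibrium of a rigid end plate with no external load gives equal and opposite internal forces ±P in the two members. Since α_{brass} > α_{cast iron}, cooling drives the brass into tension and the cast iron into compression.
Compatibility of the two members (thermal + elastic change equal): (α₁ − α₂)ΔT = P·[1/(A₁E₁) + 1/(A₂E₂)].
|α₁ − α₂|·ΔT = 7.8×10⁻⁶ × 103 = 0.0008034.
1/(A₁E₁) + 1/(A₂E₂) = 1/(850×103×10³) + 1/(1800×102×10³) = 1.687×10⁻⁸ N⁻¹.
P = 0.0008034 / 1.687×10⁻⁸ = 47630 N = 47.63 kN.
σ_{brass} = P/A₂ = 47630/1800 = 26.46 MPa, tensile.

σ ≈ 26.5 MPa (tensile)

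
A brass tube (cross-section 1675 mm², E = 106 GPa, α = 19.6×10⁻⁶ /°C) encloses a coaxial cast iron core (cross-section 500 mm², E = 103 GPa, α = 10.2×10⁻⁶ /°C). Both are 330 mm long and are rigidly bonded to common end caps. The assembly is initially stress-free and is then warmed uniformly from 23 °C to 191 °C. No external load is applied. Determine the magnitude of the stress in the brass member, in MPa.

σ ≈ 37.6 MPa (compressive)

The brass has the larger α, so on heating it would change length more than the cast iron if both were free. The rigid plates force a common final length, so the brass is put into compression and the cast iron into tension, with equal and opposite forces P (no external load).
Compatibility of the two members (thermal + elastic change equal): (α₁ − α₂)ΔT = P·[1/(A₁E₁) + 1/(A₂E₂)].
|α₁ − α₂|·ΔT = 9.4×10⁻⁶ × 168 = 0.001579.
1/(A₁E₁) + 1/(A₂E₂) = 1/(1675×106×10³) + 1/(500×103×10³) = 2.505×10⁻⁸ N⁻¹.
P = 0.001579 / 2.505×10⁻⁸ = 63040 N = 63.04 kN.
σ_{brass} = P/A₁ = 63040/1675 = 37.64 MPa, compressive.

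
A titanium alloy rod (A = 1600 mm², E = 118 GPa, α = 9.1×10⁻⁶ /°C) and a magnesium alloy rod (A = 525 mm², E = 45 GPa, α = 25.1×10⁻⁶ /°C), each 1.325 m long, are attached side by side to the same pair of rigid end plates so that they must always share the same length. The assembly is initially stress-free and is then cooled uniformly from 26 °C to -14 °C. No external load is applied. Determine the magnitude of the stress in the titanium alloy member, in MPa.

σ ≈ 8.4 MPa (compressive)

Equilibrium of a rigid end plate with no external load gives equal and opposite internal forces ±P in the two members. Since α_{magnesium alloy} > α_{titanium alloy}, cooling drives the magnesium alloy into tension and the titanium alloy into compression.
Equating the net (thermal + elastic) strains gives |α₁ − α₂|·ΔT = P·[1/(A₁E₁) + 1/(A₂E₂)].
|α₁ − α₂|·ΔT = 16×10⁻⁶ × 40 = 0.00064.
1/(A₁E₁) + 1/(A₂E₂) = 1/(1600×118×10³) + 1/(525×45×10³) = 4.762×10⁻⁸ N⁻¹.
P = 0.00064 / 4.762×10⁻⁸ = 13440 N = 13.44 kN.
σ_{titanium alloy} = P/A₁ = 13440/1600 = 8.399 MPa, compressive.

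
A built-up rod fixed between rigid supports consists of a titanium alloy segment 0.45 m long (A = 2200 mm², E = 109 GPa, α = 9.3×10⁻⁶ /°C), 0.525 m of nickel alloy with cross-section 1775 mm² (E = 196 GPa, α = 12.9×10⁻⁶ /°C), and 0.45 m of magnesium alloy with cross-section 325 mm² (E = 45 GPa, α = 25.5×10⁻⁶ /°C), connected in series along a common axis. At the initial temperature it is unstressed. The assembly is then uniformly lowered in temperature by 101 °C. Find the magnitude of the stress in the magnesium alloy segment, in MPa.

Free thermal contraction of the whole bar: Σ αᵢΔT Lᵢ = 9.3×10⁻⁶×101×450 + 12.9×10⁻⁶×101×525 + 25.5×10⁻⁶×101×450 = 2.266 mm.
Since the ends are fixed, an axial force P builds up, equal in every segment, with P · Σ Lᵢ/(AᵢEᵢ) = δ_free.
The series flexibility is Σ Lᵢ/(AᵢEᵢ) = 450/(2200×109×10³) + 525/(1775×196×10³) + 450/(325×45×10³) = 3.415×10⁻⁵ mm/N.
So P = 2.266 / 3.415×10⁻⁵ = 66.34 kN, tensile.
σ_{magnesium alloy} = P / A = 66340 / 325 = 204.1 MPa.

σ ≈ 204 MPa (tensile)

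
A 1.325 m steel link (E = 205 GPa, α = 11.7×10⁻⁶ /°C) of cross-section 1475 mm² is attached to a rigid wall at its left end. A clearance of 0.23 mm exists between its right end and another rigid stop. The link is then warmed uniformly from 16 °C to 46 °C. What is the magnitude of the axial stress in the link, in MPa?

σ ≈ 36.4 MPa (compressive)

Free thermal elongation = αΔT L = 11.7×10⁻⁶ × 30 × 1325 = 0.4651 mm.
The gap closes (δ_free > 0.23 mm) and the wall then resists a further 0.4651 − 0.23 = 0.2351 mm of expansion.
Compatibility: PL/(AE) = 0.2351 mm, so σ = P/A = E × (0.2351/1325) = 36.37 MPa.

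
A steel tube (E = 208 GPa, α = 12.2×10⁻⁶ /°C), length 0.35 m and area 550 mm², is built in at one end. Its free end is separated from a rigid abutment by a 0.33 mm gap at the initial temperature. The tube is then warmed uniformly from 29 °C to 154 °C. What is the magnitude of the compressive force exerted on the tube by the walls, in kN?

Unrestrained expansion: δ_free = αΔT L = 12.2×10⁻⁶ × 125 × 350 = 0.5337 mm.
After closing the 0.33 mm clearance, 0.5337 − 0.33 = 0.2037 mm of expansion remains to be suppressed by the wall.
So σ = E(δ_free − g)/L = 208×10³ × 0.2037/350 = 121.1 MPa.
Force on the wall = σA = 121.1 × 550 mm² = 66.6 kN.

P ≈ 66.6 kN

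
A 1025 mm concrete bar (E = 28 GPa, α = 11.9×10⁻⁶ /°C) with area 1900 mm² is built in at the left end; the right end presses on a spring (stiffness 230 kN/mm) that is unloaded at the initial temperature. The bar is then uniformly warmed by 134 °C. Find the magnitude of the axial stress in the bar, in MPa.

If the spring were absent the bar would lengthen by αΔT L = 11.9×10⁻⁶ × 134 × 1025 = 1.634 mm.
With a force P in the spring, the elastic change of the bar is PL/(AE) and that of the spring is P/k; compatibility requires their sum to equal δ_free.
P [ L/(AE) + 1/k ] = δ_free → P [ 1025/(1900×28×10³) + 1/(230×10³) ] = 1.634.
P = 1.634 / 2.361×10⁻⁵ = 69210 N.
σ = P/A = 69210/1900 = 36.43 MPa.

σ ≈ 36.4 MPa (compressive)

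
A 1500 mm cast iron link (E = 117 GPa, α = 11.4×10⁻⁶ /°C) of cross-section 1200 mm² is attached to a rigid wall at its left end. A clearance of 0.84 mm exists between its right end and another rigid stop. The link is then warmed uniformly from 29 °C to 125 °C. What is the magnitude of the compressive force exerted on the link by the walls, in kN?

Unrestrained expansion: δ_free = αΔT L = 11.4×10⁻⁶ × 96 × 1500 = 1.642 mm.
This exceeds the 0.84 mm gap, so the wall pushes back. The portion of expansion that must be recovered elastically is δ_free − gap = 1.642 − 0.84 = 0.8016 mm.
So σ = E(δ_free − g)/L = 117×10³ × 0.8016/1500 = 62.52 MPa.
Force on the wall = σA = 62.52 × 1200 mm² = 75.03 kN.

P ≈ 75 kN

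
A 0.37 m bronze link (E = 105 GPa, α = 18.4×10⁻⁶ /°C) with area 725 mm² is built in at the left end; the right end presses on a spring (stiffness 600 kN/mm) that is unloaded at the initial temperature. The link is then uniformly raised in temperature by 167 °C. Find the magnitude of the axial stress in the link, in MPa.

The unrestrained thermal change is αΔT L = 18.4×10⁻⁶ × 167 × 370 = 1.137 mm.
With a force P in the spring, the elastic change of the link is PL/(AE) and that of the spring is P/k; compatibility requires their sum to equal δ_free.
So P = δ_free / [L/(AE) + 1/k] = 1.137 / [ 370/(725×105×10³) + 1/(600×10³) ].
P = 1.137 / 6.527×10⁻⁶ = 174200 N.
σ = P/A = 174200/725 = 240.3 MPa.

σ ≈ 240 MPa (compressive)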